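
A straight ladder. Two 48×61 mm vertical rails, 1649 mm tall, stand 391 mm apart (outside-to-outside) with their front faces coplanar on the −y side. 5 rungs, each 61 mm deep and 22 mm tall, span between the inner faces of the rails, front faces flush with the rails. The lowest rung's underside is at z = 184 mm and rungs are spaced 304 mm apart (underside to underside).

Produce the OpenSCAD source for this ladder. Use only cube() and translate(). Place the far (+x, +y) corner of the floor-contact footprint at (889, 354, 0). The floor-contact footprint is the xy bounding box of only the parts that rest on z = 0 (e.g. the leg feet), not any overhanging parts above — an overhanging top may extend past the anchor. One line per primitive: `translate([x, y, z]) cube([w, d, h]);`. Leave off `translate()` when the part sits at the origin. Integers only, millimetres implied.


// rung span = 391 - 2*48 = 295
// rung[k] z = 184 + k*304
translate([498, 293, 0]) cube([48, 61, 1649]);
translate([841, 293, 0]) cube([48, 61, 1649]);
translate([546, 293, 184]) cube([295, 61, 22]);
translate([546, 293, 488]) cube([295, 61, 22]);
translate([546, 293, 792]) cube([295, 61, 22]);
translate([546, 293, 1096]) cube([295, 61, 22]);
translate([546, 293, 1400]) cube([295, 61, 22]);


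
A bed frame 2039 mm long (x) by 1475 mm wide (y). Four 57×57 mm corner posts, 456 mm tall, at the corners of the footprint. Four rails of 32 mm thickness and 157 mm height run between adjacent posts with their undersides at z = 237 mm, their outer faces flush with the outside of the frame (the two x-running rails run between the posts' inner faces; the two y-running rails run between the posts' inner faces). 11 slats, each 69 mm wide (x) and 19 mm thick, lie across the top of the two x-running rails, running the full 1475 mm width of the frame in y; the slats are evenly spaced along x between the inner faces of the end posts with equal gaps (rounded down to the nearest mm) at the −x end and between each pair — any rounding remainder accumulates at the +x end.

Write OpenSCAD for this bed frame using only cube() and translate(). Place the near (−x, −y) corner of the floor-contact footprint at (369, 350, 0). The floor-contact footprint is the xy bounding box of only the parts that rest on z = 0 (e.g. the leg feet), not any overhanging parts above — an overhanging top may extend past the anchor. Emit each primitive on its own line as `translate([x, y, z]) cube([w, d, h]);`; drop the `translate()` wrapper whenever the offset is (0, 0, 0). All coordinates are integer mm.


// slat z = rail_z + rail_h = 237 + 157 = 394
// slat gap = ⌊(1925 − 11·69) / 12⌋ = 97
translate([369, 350, 0]) cube([57, 57, 456]);
translate([369, 1768, 0]) cube([57, 57, 456]);
translate([2351, 350, 0]) cube([57, 57, 456]);
translate([2351, 1768, 0]) cube([57, 57, 456]);
translate([426, 350, 237]) cube([1925, 32, 157]);
translate([426, 1793, 237]) cube([1925, 32, 157]);
translate([369, 407, 237]) cube([32, 1361, 157]);
translate([2376, 407, 237]) cube([32, 1361, 157]);
translate([523, 350, 394]) cube([69, 1475, 19]);
translate([689, 350, 394]) cube([69, 1475, 19]);
translate([855, 350, 394]) cube([69, 1475, 19]);
translate([1021, 350, 394]) cube([69, 1475, 19]);
translate([1187, 350, 394]) cube([69, 1475, 19]);
translate([1353, 350, 394]) cube([69, 1475, 19]);
translate([1519, 350, 394]) cube([69, 1475, 19]);
translate([1685, 350, 394]) cube([69, 1475, 19]);
translate([1851, 350, 394]) cube([69, 1475, 19]);
translate([2017, 350, 394]) cube([69, 1475, 19]);
translate([2183, 350, 394]) cube([69, 1475, 19]);


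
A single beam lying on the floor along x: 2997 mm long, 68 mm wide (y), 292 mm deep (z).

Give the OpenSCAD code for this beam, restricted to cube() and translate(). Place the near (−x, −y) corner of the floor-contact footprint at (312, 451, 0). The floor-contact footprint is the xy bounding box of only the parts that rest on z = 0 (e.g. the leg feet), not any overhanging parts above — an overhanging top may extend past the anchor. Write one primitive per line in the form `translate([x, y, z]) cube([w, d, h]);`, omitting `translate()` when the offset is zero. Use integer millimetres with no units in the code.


translate([312, 451, 0]) cube([2997, 68, 292]);


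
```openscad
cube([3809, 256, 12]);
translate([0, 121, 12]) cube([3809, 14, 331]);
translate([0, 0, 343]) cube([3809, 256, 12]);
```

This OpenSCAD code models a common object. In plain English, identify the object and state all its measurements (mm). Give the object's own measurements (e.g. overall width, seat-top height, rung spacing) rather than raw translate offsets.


An I-beam lying along x, 3809 mm long. Overall section height 355 mm. Two flanges 256 mm wide (y) and 12 mm thick, one on the floor and one at the top; a web 14 mm thick runs between them, centred on the flange width.


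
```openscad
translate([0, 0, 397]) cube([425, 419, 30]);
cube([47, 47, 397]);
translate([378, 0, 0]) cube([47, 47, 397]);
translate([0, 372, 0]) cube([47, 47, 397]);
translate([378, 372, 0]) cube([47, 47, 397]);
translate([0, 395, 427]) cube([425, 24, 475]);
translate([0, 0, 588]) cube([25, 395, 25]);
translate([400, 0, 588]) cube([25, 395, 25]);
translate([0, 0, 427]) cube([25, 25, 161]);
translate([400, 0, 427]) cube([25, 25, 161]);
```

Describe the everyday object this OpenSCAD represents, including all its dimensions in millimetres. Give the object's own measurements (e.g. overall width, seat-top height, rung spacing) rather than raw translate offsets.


A chair. The seat is a 425×419×30 mm slab with its top at z = 427 mm, on four 47×47 mm corner legs (flush with the seat edges, standing on z = 0). A flat backrest 24 mm thick, 475 mm tall, spans the full seat width and rises from the seat top along its +y edge, rear face flush with the rear of the seat. Two armrests of 25×25 mm section run along each side from the seat's front edge to the front of the backrest, top faces 186 mm above the seat top and outer faces flush with the seat's x-edges; a 25×25 mm post under the front of each armrest stands on the seat at the front corner.


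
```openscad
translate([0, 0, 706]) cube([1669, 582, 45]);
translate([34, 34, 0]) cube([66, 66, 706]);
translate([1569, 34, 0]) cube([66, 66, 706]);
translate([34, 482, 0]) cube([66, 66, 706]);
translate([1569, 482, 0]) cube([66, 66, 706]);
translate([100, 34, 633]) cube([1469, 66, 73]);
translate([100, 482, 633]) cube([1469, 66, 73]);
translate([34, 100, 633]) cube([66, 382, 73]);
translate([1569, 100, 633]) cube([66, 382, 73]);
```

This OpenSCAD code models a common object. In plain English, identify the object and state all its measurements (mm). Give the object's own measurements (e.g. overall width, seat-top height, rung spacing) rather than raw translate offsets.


A table: top 1669 mm (x) × 582 mm (y), 45 mm thick, upper face at z = 751 mm, on four 66×66 mm square legs, each inset 34 mm from the nearest pair of top edges from z = 0 to the bottom of the top. Four apron rails, 66 mm thick and 73 mm tall, run between adjacent legs with their top edges flush with the underside of the top and their outer faces flush with the legs' outer faces.


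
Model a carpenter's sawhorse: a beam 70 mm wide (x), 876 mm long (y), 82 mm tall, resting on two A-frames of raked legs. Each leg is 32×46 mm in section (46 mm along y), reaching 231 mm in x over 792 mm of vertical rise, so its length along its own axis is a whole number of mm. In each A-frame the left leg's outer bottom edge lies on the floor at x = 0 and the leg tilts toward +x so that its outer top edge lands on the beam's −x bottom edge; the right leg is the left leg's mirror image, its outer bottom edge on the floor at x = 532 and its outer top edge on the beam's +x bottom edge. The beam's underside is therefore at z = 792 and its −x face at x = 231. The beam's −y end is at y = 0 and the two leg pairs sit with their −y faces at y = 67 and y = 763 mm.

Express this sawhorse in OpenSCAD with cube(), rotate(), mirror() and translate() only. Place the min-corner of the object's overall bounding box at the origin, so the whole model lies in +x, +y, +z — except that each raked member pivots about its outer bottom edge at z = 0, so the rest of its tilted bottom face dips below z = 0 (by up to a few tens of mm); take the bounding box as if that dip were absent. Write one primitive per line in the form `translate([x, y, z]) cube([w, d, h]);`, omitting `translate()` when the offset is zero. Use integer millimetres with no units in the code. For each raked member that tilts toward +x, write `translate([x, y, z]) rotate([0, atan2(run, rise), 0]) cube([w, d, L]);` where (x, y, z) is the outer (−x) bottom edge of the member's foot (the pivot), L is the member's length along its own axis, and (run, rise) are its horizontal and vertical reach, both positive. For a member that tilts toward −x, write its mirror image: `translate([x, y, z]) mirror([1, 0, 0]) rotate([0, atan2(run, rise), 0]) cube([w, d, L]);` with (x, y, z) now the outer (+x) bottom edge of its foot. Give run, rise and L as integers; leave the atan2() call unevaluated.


translate([231, 0, 792]) cube([70, 876, 82]);
translate([0, 67, 0]) rotate([0, atan2(231, 792), 0]) cube([32, 46, 825]);
translate([532, 67, 0]) mirror([1, 0, 0]) rotate([0, atan2(231, 792), 0]) cube([32, 46, 825]);
translate([0, 763, 0]) rotate([0, atan2(231, 792), 0]) cube([32, 46, 825]);
translate([532, 763, 0]) mirror([1, 0, 0]) rotate([0, atan2(231, 792), 0]) cube([32, 46, 825]);


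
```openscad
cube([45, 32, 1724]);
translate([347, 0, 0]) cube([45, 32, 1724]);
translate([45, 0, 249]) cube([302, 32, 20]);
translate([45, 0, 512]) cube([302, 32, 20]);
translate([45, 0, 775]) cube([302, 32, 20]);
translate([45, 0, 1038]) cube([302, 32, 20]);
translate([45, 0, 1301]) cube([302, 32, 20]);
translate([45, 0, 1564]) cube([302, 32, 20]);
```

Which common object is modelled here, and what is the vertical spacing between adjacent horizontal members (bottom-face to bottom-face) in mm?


A ladder. The rung spacing is 263 mm.

Two tall 45×32 posts with 6 short bars between them — a ladder. Adjacent rungs sit at z = 249 and z = 512, so the spacing is 512 − 249 = 263 mm.


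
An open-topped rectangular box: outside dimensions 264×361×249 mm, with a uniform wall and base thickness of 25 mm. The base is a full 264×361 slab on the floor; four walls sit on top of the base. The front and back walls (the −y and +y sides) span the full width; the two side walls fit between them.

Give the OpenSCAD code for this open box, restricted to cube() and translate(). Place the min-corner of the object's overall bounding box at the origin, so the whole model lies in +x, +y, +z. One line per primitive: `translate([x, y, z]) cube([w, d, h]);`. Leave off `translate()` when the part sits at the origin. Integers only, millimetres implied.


cube([264, 361, 25]);
translate([0, 0, 25]) cube([264, 25, 224]);
translate([0, 336, 25]) cube([264, 25, 224]);
translate([0, 25, 25]) cube([25, 311, 224]);
translate([239, 25, 25]) cube([25, 311, 224]);


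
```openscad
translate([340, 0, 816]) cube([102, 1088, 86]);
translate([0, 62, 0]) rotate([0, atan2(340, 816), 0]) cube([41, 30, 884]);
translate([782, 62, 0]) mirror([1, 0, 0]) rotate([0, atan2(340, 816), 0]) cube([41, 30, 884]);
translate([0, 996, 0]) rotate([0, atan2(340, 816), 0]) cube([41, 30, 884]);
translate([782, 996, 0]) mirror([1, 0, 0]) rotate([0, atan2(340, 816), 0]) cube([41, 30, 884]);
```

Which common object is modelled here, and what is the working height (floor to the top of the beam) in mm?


A sawhorse. The overall height is 902 mm.

A beam across two mirrored pairs of raked legs — a sawhorse. The beam's underside is at z = 816 (matching the legs' vertical rise in atan2(340, 816)) and the beam is 86 mm tall, so its top is at 816 + 86 = 902 mm. The raked legs top out at the beam's underside, so that is the highest point.


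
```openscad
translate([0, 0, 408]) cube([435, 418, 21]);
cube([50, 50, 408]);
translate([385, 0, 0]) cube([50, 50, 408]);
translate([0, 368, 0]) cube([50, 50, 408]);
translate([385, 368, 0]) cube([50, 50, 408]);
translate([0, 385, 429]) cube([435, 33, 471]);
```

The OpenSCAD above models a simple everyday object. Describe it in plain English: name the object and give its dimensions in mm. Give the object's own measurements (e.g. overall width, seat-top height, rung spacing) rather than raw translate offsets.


A chair. The seat is a 435×418×21 mm slab with its top at z = 429 mm, on four 50×50 mm corner legs (flush with the seat edges, standing on z = 0). A flat backrest 33 mm thick, 471 mm tall, spans the full seat width and rises from the seat top along its +y edge, rear face flush with the rear of the seat.


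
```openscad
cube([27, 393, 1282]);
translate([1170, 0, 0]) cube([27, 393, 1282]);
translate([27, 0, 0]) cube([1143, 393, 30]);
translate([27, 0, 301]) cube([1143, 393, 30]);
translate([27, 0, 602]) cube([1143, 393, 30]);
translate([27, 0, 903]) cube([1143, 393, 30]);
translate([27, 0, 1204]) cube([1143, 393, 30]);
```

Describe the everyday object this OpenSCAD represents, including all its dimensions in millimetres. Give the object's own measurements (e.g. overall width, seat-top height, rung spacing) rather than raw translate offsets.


An open bookshelf. Two side panels, each 27 mm thick, 393 mm deep and 1282 mm tall, stand 1197 mm apart (outside-to-outside). Between them sit 5 shelves, each 30 mm thick and 393 mm deep, spanning the full gap between the sides. The bottom shelf rests on the floor (its underside at z = 0) and the clear gap between one shelf's top and the next shelf's underside is 271 mm.


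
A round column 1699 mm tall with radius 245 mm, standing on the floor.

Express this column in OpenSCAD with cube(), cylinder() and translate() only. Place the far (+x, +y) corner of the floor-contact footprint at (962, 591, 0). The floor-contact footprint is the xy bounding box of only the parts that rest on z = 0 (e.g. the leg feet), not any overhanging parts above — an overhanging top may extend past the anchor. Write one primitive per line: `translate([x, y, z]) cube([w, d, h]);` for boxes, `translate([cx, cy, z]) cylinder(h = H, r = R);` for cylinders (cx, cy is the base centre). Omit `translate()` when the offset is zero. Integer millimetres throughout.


translate([717, 346, 0]) cylinder(h = 1699, r = 245);


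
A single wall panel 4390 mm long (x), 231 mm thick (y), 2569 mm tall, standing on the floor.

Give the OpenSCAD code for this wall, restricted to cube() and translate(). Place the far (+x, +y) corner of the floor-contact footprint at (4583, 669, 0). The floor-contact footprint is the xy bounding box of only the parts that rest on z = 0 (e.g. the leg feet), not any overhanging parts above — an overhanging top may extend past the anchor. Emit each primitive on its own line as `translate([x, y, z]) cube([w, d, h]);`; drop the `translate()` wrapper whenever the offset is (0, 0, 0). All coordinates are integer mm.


translate([193, 438, 0]) cube([4390, 231, 2569]);


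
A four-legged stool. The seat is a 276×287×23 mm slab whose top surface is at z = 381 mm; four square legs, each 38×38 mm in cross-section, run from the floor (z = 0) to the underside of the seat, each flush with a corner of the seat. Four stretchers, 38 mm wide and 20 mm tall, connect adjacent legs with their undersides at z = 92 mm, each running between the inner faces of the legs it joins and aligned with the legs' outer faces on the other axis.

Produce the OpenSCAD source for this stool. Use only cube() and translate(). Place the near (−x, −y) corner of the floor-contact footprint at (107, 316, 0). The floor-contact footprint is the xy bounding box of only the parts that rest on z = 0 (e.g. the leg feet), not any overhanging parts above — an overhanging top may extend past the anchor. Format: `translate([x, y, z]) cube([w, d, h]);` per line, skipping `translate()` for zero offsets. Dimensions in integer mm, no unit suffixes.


// leg_h = 381 - 23 = 358
// stretcher span = 276 - 2*38 = 200
translate([107, 316, 358]) cube([276, 287, 23]);
translate([107, 316, 0]) cube([38, 38, 358]);
translate([345, 316, 0]) cube([38, 38, 358]);
translate([107, 565, 0]) cube([38, 38, 358]);
translate([345, 565, 0]) cube([38, 38, 358]);
translate([145, 316, 92]) cube([200, 38, 20]);
translate([145, 565, 92]) cube([200, 38, 20]);
translate([107, 354, 92]) cube([38, 211, 20]);
translate([345, 354, 92]) cube([38, 211, 20]);


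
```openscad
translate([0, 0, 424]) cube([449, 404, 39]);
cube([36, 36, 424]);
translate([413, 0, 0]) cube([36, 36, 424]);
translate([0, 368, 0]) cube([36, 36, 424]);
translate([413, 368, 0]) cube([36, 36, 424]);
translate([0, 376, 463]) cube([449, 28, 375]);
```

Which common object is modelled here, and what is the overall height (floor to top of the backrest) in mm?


A chair. The overall height is 838 mm.

A slab on four corner posts with a tall panel at the back — a chair. The seat slab sits at z = 424 with thickness 39, and the 375 mm backrest starts at the seat top, so the overall height is 424 + 39 + 375 = 838 mm.


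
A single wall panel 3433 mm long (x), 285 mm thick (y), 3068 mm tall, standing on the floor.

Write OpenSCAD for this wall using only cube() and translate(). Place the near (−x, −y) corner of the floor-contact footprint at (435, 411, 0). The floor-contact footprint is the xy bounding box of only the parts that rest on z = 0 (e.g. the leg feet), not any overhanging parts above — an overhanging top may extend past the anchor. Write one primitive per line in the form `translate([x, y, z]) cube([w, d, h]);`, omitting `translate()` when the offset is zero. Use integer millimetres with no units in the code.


translate([435, 411, 0]) cube([3433, 285, 3068]);


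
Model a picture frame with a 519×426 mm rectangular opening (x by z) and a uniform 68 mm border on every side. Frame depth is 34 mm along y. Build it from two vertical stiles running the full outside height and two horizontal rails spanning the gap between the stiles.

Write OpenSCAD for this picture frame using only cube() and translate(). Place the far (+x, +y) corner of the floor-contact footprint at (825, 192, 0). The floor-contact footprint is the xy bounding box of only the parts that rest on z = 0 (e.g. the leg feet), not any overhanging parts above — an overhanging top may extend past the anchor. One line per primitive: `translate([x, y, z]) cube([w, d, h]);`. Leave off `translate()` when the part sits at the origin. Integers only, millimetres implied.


translate([170, 158, 0]) cube([68, 34, 562]);
translate([757, 158, 0]) cube([68, 34, 562]);
translate([238, 158, 0]) cube([519, 34, 68]);
translate([238, 158, 494]) cube([519, 34, 68]);


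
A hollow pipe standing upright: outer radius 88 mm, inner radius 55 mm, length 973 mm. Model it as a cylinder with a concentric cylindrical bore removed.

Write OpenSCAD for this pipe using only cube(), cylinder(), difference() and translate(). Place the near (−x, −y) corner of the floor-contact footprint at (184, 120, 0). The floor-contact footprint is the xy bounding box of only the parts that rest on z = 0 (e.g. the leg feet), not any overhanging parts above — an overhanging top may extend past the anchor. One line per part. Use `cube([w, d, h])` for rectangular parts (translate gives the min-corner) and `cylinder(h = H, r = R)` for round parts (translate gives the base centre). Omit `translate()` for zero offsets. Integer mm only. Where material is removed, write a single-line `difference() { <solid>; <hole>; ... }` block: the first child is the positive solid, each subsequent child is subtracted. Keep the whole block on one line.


difference() { translate([272, 208, 0]) cylinder(h = 973, r = 88); translate([272, 208, 0]) cylinder(h = 973, r = 55); }


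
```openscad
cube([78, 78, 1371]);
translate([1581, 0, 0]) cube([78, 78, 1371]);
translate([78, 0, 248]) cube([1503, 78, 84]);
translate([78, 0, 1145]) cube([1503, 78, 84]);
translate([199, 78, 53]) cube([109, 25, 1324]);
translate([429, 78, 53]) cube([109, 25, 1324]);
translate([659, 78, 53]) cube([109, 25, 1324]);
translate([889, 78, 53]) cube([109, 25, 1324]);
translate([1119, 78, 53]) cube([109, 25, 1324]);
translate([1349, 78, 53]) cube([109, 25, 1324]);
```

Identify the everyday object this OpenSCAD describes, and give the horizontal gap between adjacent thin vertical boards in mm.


A fence section. The picket gap is 121 mm.

Two posts, two rails, 6 pickets — a fence section. Span 1503 mm holds 6 pickets of 109 mm with 7 equal gaps: ⌊(1503 − 6·109) / 7⌋ = 121 mm.


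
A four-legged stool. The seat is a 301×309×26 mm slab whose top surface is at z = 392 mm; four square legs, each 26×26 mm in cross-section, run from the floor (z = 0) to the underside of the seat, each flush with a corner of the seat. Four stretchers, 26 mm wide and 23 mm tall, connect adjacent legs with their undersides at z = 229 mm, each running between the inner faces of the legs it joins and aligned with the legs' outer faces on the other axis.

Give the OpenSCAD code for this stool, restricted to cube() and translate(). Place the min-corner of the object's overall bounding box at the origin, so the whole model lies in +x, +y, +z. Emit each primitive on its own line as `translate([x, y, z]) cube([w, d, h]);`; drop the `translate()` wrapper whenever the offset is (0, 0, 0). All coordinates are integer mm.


// leg_h = 392 - 26 = 366
// stretcher span = 301 - 2*26 = 249
translate([0, 0, 366]) cube([301, 309, 26]);
cube([26, 26, 366]);
translate([275, 0, 0]) cube([26, 26, 366]);
translate([0, 283, 0]) cube([26, 26, 366]);
translate([275, 283, 0]) cube([26, 26, 366]);
translate([26, 0, 229]) cube([249, 26, 23]);
translate([26, 283, 229]) cube([249, 26, 23]);
translate([0, 26, 229]) cube([26, 257, 23]);
translate([275, 26, 229]) cube([26, 257, 23]);


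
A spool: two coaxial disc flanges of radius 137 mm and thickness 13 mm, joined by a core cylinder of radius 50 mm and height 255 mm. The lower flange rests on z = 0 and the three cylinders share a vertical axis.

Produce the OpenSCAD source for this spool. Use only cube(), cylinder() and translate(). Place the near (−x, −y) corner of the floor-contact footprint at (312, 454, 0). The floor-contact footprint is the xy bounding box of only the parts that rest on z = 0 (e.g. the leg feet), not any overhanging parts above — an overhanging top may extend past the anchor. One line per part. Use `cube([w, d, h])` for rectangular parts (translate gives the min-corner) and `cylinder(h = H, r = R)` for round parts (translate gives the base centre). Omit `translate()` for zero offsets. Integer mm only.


translate([449, 591, 0]) cylinder(h = 13, r = 137);
translate([449, 591, 13]) cylinder(h = 255, r = 50);
translate([449, 591, 268]) cylinder(h = 13, r = 137);


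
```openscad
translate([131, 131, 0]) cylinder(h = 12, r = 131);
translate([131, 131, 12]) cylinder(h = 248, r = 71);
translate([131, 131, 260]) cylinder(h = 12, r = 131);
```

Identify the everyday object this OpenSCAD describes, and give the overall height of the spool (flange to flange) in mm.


A spool. The overall height is 272 mm.

Three coaxial cylinders, large–small–large — a spool. Two 12 mm flanges and a 248 mm core give 12 + 248 + 12 = 272 mm.


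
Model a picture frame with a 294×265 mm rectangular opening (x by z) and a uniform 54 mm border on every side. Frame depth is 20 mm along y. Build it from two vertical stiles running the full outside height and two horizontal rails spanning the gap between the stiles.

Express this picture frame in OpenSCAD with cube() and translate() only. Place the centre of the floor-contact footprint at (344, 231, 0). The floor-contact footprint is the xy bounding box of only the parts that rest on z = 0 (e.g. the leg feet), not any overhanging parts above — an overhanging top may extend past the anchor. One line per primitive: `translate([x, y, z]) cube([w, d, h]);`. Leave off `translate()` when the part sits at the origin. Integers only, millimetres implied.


translate([143, 221, 0]) cube([54, 20, 373]);
translate([491, 221, 0]) cube([54, 20, 373]);
translate([197, 221, 0]) cube([294, 20, 54]);
translate([197, 221, 319]) cube([294, 20, 54]);


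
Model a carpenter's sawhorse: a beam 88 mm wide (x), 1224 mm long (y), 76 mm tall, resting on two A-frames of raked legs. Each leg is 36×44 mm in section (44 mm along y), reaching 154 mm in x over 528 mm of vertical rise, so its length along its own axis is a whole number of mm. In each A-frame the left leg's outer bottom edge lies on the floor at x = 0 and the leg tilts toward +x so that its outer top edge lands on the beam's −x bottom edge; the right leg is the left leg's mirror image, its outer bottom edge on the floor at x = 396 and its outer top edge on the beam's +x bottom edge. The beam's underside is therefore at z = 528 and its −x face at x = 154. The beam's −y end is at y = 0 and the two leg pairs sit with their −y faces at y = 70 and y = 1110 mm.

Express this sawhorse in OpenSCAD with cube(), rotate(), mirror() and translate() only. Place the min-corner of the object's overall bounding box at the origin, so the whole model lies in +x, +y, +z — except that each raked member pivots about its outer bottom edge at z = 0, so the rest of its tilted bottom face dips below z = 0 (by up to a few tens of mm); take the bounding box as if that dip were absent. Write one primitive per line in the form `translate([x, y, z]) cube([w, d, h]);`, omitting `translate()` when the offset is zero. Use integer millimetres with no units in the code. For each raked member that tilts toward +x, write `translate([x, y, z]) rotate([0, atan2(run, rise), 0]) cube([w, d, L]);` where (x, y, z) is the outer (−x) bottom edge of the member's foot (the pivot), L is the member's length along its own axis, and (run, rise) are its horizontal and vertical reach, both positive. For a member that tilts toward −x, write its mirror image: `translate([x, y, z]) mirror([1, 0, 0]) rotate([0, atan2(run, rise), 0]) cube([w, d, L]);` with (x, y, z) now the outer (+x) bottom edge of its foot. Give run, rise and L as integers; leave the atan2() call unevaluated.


translate([154, 0, 528]) cube([88, 1224, 76]);
translate([0, 70, 0]) rotate([0, atan2(154, 528), 0]) cube([36, 44, 550]);
translate([396, 70, 0]) mirror([1, 0, 0]) rotate([0, atan2(154, 528), 0]) cube([36, 44, 550]);
translate([0, 1110, 0]) rotate([0, atan2(154, 528), 0]) cube([36, 44, 550]);
translate([396, 1110, 0]) mirror([1, 0, 0]) rotate([0, atan2(154, 528), 0]) cube([36, 44, 550]);


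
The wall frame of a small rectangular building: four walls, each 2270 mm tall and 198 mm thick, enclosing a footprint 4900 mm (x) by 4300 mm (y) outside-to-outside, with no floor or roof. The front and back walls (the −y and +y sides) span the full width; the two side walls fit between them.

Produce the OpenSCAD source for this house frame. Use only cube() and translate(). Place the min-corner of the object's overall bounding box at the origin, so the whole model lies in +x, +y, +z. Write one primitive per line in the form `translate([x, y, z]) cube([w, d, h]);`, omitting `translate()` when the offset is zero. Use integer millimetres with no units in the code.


cube([4900, 198, 2270]);
translate([0, 4102, 0]) cube([4900, 198, 2270]);
translate([0, 198, 0]) cube([198, 3904, 2270]);
translate([4702, 198, 0]) cube([198, 3904, 2270]);


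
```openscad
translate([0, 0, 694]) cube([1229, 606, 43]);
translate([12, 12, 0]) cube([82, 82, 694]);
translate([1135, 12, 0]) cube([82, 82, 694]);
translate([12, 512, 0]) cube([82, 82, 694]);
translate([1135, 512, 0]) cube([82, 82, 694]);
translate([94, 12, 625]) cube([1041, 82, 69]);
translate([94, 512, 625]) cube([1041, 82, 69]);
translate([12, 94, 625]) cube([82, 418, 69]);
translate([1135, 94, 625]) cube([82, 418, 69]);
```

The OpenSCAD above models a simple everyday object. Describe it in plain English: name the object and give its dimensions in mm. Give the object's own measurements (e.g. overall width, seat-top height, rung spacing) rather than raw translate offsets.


A table: top 1229 mm (x) × 606 mm (y), 43 mm thick, upper face at z = 737 mm, on four 82×82 mm square legs, each inset 12 mm from the nearest pair of top edges from z = 0 to the bottom of the top. Four apron rails, 82 mm thick and 69 mm tall, run between adjacent legs with their top edges flush with the underside of the top and their outer faces flush with the legs' outer faces.


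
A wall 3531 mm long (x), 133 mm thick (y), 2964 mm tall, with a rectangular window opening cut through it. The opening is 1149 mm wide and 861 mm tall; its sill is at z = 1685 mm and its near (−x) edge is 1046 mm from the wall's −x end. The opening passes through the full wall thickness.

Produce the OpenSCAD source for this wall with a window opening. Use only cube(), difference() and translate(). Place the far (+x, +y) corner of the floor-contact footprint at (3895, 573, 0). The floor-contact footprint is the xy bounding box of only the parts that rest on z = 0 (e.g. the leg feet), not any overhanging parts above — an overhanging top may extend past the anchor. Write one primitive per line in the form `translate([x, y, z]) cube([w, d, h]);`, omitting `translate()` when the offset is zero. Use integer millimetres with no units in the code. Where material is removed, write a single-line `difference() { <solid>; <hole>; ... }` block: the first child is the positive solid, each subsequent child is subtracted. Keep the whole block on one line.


difference() { translate([364, 440, 0]) cube([3531, 133, 2964]); translate([1410, 440, 1685]) cube([1149, 133, 861]); }


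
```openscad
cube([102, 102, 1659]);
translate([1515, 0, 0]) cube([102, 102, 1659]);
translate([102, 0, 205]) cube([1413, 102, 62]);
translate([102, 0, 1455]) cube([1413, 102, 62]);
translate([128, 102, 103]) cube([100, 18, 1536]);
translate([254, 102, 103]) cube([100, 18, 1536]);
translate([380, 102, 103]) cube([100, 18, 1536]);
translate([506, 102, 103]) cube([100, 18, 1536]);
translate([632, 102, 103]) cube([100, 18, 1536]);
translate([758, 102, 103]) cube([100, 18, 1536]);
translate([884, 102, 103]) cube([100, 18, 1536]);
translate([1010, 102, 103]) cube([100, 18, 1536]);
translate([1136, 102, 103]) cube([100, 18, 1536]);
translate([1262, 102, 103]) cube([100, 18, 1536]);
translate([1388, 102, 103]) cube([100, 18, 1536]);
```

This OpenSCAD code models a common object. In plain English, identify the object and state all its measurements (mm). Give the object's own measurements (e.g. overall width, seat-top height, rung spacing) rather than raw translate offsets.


A fence section. Two 102×102 mm posts, 1659 mm tall, stand on the floor with a clear span of 1413 mm between their inner faces. Two horizontal rails of 102×62 mm section span the gap between the posts with their undersides at z = 205 mm and z = 1455 mm, flush with the posts' −y face. 11 pickets, each 100 mm wide, 18 mm thick and 1536 mm tall, are fixed to the +y face of the rails with their bottoms at z = 103 mm, spaced across the span with a 26 mm gap after the −x post and between neighbouring pickets, with 27 mm left before the +x post.


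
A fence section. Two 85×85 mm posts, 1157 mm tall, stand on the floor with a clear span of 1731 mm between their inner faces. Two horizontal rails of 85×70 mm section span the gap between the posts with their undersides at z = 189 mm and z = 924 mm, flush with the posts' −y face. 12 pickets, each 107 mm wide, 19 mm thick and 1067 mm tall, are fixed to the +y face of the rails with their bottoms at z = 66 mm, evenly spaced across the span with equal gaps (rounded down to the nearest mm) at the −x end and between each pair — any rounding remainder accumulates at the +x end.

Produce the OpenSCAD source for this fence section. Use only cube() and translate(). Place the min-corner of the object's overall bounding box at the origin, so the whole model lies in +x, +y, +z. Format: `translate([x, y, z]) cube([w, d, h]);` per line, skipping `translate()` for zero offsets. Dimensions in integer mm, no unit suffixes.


cube([85, 85, 1157]);
translate([1816, 0, 0]) cube([85, 85, 1157]);
translate([85, 0, 189]) cube([1731, 85, 70]);
translate([85, 0, 924]) cube([1731, 85, 70]);
translate([119, 85, 66]) cube([107, 19, 1067]);
translate([260, 85, 66]) cube([107, 19, 1067]);
translate([401, 85, 66]) cube([107, 19, 1067]);
translate([542, 85, 66]) cube([107, 19, 1067]);
translate([683, 85, 66]) cube([107, 19, 1067]);
translate([824, 85, 66]) cube([107, 19, 1067]);
translate([965, 85, 66]) cube([107, 19, 1067]);
translate([1106, 85, 66]) cube([107, 19, 1067]);
translate([1247, 85, 66]) cube([107, 19, 1067]);
translate([1388, 85, 66]) cube([107, 19, 1067]);
translate([1529, 85, 66]) cube([107, 19, 1067]);
translate([1670, 85, 66]) cube([107, 19, 1067]);


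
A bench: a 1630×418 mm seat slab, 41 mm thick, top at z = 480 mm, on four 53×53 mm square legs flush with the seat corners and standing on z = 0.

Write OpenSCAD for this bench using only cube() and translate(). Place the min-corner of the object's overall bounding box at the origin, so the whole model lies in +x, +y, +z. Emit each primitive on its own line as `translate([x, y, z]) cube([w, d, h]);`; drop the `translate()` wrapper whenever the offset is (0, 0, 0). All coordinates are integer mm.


translate([0, 0, 439]) cube([1630, 418, 41]);
cube([53, 53, 439]);
translate([0, 365, 0]) cube([53, 53, 439]);
translate([1577, 0, 0]) cube([53, 53, 439]);
translate([1577, 365, 0]) cube([53, 53, 439]);


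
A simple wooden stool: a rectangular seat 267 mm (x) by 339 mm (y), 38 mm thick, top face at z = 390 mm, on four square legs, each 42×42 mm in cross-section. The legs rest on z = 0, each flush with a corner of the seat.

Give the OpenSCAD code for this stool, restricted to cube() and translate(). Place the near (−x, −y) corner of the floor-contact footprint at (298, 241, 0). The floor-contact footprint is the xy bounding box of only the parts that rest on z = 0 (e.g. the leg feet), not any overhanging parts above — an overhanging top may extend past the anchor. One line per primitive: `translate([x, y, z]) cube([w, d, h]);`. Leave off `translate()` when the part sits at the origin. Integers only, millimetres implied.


translate([298, 241, 352]) cube([267, 339, 38]);
translate([298, 241, 0]) cube([42, 42, 352]);
translate([523, 241, 0]) cube([42, 42, 352]);
translate([298, 538, 0]) cube([42, 42, 352]);
translate([523, 538, 0]) cube([42, 42, 352]);


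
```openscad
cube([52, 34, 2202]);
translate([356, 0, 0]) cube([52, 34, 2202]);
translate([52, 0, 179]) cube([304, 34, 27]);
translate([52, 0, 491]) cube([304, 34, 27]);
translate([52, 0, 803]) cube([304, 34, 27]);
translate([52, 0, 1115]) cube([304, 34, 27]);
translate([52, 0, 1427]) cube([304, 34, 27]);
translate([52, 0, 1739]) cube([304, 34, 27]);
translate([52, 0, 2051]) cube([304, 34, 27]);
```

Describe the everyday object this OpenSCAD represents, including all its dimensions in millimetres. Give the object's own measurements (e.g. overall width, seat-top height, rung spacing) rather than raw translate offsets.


A straight ladder. Two 52×34 mm vertical rails, 2202 mm tall, stand 408 mm apart (outside-to-outside) with their front faces coplanar on the −y side. 7 rungs, each 34 mm deep and 27 mm tall, span between the inner faces of the rails, front faces flush with the rails. The lowest rung's underside is at z = 179 mm and rungs are spaced 312 mm apart (underside to underside).


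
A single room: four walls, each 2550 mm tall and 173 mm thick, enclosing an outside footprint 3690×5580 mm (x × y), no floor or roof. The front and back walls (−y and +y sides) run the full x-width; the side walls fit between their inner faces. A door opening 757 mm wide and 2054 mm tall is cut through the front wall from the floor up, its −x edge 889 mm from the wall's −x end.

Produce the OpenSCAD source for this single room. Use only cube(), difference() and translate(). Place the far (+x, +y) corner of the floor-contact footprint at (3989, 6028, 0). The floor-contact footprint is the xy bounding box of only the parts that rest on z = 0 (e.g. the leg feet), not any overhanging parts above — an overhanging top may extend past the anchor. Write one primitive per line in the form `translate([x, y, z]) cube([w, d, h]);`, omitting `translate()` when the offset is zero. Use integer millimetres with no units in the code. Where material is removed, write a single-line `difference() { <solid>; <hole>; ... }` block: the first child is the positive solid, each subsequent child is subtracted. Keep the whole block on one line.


difference() { translate([299, 448, 0]) cube([3690, 173, 2550]); translate([1188, 448, 0]) cube([757, 173, 2054]); }
translate([299, 5855, 0]) cube([3690, 173, 2550]);
translate([299, 621, 0]) cube([173, 5234, 2550]);
translate([3816, 621, 0]) cube([173, 5234, 2550]);


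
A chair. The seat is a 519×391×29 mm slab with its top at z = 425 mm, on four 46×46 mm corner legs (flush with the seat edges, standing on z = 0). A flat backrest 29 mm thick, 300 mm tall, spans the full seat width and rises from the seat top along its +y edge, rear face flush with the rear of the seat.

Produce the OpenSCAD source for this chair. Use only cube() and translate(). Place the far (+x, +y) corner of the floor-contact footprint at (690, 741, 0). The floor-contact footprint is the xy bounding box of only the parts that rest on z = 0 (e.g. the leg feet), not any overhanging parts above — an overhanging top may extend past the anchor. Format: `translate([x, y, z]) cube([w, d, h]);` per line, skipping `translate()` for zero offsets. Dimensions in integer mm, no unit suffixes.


translate([171, 350, 396]) cube([519, 391, 29]);
translate([171, 350, 0]) cube([46, 46, 396]);
translate([644, 350, 0]) cube([46, 46, 396]);
translate([171, 695, 0]) cube([46, 46, 396]);
translate([644, 695, 0]) cube([46, 46, 396]);
translate([171, 712, 425]) cube([519, 29, 300]);


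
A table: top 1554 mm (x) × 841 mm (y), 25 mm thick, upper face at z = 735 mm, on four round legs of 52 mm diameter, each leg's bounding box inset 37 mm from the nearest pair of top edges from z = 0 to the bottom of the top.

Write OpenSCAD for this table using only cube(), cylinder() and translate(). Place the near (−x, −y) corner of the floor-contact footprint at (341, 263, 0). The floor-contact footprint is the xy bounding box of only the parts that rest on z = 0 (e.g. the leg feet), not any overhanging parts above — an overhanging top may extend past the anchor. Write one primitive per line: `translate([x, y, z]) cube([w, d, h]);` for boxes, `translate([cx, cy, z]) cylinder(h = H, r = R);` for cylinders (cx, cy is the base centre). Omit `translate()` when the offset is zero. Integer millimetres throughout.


translate([304, 226, 710]) cube([1554, 841, 25]);
translate([367, 289, 0]) cylinder(h = 710, r = 26);
translate([1795, 289, 0]) cylinder(h = 710, r = 26);
translate([367, 1004, 0]) cylinder(h = 710, r = 26);
translate([1795, 1004, 0]) cylinder(h = 710, r = 26);


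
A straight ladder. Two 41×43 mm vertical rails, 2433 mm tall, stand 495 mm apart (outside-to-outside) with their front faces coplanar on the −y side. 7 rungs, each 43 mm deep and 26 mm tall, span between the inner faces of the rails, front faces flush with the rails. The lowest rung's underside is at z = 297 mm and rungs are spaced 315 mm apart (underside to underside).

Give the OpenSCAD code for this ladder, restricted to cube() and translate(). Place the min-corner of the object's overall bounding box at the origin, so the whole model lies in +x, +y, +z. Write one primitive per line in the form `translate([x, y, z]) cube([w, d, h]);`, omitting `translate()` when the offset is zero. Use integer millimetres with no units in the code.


// rung span = 495 - 2*41 = 413
// rung[k] z = 297 + k*315
cube([41, 43, 2433]);
translate([454, 0, 0]) cube([41, 43, 2433]);
translate([41, 0, 297]) cube([413, 43, 26]);
translate([41, 0, 612]) cube([413, 43, 26]);
translate([41, 0, 927]) cube([413, 43, 26]);
translate([41, 0, 1242]) cube([413, 43, 26]);
translate([41, 0, 1557]) cube([413, 43, 26]);
translate([41, 0, 1872]) cube([413, 43, 26]);
translate([41, 0, 2187]) cube([413, 43, 26]);
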